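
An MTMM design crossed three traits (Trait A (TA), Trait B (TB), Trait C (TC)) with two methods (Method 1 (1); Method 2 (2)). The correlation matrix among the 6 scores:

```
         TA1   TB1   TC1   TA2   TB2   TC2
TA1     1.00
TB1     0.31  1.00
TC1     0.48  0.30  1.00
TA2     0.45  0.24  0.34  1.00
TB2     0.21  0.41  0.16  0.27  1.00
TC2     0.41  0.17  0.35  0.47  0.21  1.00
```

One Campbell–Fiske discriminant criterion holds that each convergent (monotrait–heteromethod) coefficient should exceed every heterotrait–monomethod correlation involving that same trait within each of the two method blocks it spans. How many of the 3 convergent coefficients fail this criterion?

2

Checking each validity diagonal entry against its comparison values:
TA (methods 1·2): 0.45 vs {0.31, 0.27, 0.48, 0.47} → fail.
TB (methods 1·2): 0.41 vs {0.31, 0.27, 0.30, 0.21} → pass.
TC (methods 1·2): 0.35 vs {0.48, 0.47, 0.30, 0.21} → fail.
2 of 3 fail.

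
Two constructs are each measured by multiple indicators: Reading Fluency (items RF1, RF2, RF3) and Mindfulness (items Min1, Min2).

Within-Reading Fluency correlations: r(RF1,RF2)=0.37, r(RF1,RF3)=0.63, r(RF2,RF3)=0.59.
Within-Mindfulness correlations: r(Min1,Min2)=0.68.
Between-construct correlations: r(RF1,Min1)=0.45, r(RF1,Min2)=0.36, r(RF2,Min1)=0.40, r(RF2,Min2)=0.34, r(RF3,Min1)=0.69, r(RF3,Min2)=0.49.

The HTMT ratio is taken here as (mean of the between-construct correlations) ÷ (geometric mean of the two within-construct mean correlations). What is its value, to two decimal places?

Mean heterotrait r = 2.73/6 = 0.4550.
Mean within-RF = 1.59/3 = 0.5300; mean within-Min = 0.68/1 = 0.6800.
Geometric mean = √(0.5300 × 0.6800) = 0.6003.
HTMT = 0.4550 / 0.6003 = 0.76.

0.76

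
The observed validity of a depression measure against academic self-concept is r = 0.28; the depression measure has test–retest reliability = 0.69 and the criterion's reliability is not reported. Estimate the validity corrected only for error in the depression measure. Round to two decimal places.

Single correction: r_c = r_obs / √r_xx = 0.28 / √0.69 = 0.28 / 0.8307 ≈ 0.34.

0.34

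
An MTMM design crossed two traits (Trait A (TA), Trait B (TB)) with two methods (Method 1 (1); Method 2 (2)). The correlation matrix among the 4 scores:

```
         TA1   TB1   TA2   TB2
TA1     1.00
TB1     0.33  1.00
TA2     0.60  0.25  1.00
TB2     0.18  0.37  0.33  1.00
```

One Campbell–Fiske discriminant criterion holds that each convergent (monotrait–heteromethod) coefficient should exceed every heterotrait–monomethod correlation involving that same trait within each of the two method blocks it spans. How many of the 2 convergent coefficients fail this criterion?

0

Convergent coefficients and their comparison sets:
TA (methods 1·2): 0.60 vs {0.33, 0.33} → pass.
TB (methods 1·2): 0.37 vs {0.33, 0.33} → pass.
0 of 2 fail.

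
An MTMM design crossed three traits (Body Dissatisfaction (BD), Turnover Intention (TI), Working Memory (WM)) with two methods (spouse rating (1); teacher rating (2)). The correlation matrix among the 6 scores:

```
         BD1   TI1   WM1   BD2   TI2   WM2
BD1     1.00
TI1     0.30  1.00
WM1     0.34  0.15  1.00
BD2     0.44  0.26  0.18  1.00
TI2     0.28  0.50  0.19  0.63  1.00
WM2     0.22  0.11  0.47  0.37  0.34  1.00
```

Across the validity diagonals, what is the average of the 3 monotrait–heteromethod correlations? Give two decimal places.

Convergent values: 0.44, 0.50, 0.47; mean = 1.41/3 = 0.47.

0.47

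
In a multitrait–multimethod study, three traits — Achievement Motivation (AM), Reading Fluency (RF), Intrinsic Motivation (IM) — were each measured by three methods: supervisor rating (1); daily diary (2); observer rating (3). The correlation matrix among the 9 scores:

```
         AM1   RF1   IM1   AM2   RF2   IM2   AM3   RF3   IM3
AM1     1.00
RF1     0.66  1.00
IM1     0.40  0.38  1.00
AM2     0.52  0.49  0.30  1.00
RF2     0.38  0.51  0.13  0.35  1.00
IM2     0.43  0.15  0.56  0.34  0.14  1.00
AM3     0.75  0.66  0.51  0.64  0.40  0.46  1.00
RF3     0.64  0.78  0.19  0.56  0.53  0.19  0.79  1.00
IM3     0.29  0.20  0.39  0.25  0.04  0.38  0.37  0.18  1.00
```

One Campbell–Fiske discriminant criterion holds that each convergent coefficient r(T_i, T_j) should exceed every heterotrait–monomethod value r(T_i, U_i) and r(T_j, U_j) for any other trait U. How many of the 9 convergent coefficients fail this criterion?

7

Each convergent coefficient versus the relevant comparison correlations:
AM (methods 1·2): 0.52 vs {0.66, 0.35, 0.40, 0.34} → fail.
AM (methods 1·3): 0.75 vs {0.66, 0.79, 0.40, 0.37} → fail.
AM (methods 2·3): 0.64 vs {0.35, 0.79, 0.34, 0.37} → fail.
RF (methods 1·2): 0.51 vs {0.66, 0.35, 0.38, 0.14} → fail.
RF (methods 1·3): 0.78 vs {0.66, 0.79, 0.38, 0.18} → fail.
RF (methods 2·3): 0.53 vs {0.35, 0.79, 0.14, 0.18} → fail.
IM (methods 1·2): 0.56 vs {0.40, 0.34, 0.38, 0.14} → pass.
IM (methods 1·3): 0.39 vs {0.40, 0.37, 0.38, 0.18} → fail.
IM (methods 2·3): 0.38 vs {0.34, 0.37, 0.14, 0.18} → pass.
7 of 9 fail.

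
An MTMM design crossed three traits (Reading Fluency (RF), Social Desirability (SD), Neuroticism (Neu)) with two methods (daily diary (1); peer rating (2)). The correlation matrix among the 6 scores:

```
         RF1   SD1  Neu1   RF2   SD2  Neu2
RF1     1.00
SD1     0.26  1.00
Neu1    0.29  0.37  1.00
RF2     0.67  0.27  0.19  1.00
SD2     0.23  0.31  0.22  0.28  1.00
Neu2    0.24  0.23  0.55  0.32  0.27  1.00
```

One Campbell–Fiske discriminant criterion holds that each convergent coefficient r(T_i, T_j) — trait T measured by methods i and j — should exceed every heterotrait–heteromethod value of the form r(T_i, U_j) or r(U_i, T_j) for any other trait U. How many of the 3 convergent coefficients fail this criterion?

Each convergent coefficient versus the relevant comparison correlations:
RF (methods 1·2): 0.67 vs {0.23, 0.27, 0.24, 0.19} → pass.
SD (methods 1·2): 0.31 vs {0.27, 0.23, 0.23, 0.22} → pass.
Neu (methods 1·2): 0.55 vs {0.19, 0.24, 0.22, 0.23} → pass.
0 of 3 fail.

0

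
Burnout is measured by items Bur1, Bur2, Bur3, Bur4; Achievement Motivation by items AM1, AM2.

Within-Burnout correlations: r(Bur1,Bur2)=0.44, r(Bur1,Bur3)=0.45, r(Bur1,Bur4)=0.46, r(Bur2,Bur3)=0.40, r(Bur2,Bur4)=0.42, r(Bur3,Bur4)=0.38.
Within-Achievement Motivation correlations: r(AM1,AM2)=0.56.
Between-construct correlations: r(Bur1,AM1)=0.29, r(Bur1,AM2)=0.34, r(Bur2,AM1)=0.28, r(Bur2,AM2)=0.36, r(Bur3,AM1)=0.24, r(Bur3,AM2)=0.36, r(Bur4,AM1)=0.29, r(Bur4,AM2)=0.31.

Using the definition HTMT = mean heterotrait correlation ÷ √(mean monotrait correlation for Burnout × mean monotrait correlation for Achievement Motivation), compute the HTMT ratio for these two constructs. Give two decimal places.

0.63

Between-construct mean = 2.47/8 = 0.3088.
Mean within-Bur = 2.55/6 = 0.4250; mean within-AM = 0.56/1 = 0.5600.
Geometric mean = √(0.4250 × 0.5600) = 0.4879.
HTMT = 0.3088 / 0.4879 = 0.63.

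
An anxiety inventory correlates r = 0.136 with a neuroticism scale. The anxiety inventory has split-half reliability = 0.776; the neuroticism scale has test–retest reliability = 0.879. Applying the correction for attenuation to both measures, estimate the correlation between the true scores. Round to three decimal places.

0.165

r_true = r_obs / √(r_xx · r_yy) = 0.136 / √(0.776 × 0.879) = 0.136 / √0.682104 = 0.136 / 0.8259 ≈ 0.165.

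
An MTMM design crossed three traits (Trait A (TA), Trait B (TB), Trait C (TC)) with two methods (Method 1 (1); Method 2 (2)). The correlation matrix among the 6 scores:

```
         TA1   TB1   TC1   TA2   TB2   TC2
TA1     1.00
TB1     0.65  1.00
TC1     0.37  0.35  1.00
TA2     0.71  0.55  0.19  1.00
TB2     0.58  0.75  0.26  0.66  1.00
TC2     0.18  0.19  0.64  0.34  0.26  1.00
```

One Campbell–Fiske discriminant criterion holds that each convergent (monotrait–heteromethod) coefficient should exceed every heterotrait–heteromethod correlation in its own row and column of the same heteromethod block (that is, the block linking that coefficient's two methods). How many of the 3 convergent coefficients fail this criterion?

Convergent coefficients and their comparison sets:
TA (methods 1·2): 0.71 vs {0.58, 0.55, 0.18, 0.19} → pass.
TB (methods 1·2): 0.75 vs {0.55, 0.58, 0.19, 0.26} → pass.
TC (methods 1·2): 0.64 vs {0.19, 0.18, 0.26, 0.19} → pass.
0 of 3 fail.

0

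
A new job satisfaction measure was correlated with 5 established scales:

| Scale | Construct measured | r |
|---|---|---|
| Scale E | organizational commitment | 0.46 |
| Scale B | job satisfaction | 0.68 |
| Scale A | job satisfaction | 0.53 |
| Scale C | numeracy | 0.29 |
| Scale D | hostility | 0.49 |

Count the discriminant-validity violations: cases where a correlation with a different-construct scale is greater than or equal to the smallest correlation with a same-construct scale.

0

Convergent (same construct = job satisfaction): Scale B, Scale A.
Smallest convergent = 0.53. Discriminant values: 0.46, 0.29, 0.49; count ≥ 0.53 → 0.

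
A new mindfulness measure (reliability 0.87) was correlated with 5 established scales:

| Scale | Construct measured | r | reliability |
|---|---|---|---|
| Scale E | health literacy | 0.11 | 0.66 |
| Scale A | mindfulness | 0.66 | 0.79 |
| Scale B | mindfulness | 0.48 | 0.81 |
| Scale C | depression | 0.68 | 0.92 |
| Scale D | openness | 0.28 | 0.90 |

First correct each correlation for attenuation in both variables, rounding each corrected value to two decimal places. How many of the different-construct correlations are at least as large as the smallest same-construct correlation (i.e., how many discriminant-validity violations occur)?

1

Disattenuated r (r / √(r_scale · r_new)):
  Scale E (disc): 0.11 / √(0.66·0.87) = 0.15
  Scale A (conv): 0.66 / √(0.79·0.87) = 0.80
  Scale B (conv): 0.48 / √(0.81·0.87) = 0.57
  Scale C (disc): 0.68 / √(0.92·0.87) = 0.76
  Scale D (disc): 0.28 / √(0.90·0.87) = 0.32
Smallest convergent = 0.57. Discriminant values: 0.15, 0.76, 0.32; count ≥ 0.57 → 1.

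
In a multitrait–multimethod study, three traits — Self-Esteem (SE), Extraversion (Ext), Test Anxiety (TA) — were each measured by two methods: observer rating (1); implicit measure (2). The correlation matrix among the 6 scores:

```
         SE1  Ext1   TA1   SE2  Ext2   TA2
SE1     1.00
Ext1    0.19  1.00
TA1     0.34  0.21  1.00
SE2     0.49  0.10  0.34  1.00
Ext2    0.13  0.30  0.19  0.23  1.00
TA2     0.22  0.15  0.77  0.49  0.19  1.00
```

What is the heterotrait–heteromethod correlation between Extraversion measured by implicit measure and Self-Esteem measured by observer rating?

Different traits and methods: r(Ext2, SE1) = 0.13.

0.13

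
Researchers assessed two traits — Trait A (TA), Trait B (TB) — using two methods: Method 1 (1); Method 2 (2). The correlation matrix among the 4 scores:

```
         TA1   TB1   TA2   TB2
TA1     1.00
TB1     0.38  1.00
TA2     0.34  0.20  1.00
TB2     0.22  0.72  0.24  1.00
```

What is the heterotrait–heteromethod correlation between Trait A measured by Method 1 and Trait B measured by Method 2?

Different traits and methods: r(TA1, TB2) = 0.22.

0.22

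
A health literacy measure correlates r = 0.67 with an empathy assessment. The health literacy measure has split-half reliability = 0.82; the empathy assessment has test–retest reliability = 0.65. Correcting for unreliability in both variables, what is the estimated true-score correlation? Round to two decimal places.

0.92

r_true = r_obs / √(r_xx · r_yy) = 0.67 / √(0.82 × 0.65) = 0.67 / √0.5330 = 0.67 / 0.7301 ≈ 0.92.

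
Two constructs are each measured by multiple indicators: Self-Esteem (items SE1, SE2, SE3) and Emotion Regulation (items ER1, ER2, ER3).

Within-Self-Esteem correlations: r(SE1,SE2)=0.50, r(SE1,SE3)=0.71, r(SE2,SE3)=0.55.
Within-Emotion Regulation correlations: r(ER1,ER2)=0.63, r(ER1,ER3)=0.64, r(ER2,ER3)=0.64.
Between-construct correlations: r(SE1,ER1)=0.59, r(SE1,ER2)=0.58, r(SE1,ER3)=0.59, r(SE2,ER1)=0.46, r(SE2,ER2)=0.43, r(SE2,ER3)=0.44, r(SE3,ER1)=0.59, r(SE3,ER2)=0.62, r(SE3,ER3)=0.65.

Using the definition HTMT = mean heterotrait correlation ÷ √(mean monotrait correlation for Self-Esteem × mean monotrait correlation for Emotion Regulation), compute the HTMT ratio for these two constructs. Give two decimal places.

Between-construct mean = 4.95/9 = 0.5500.
Mean within-SE = 1.76/3 = 0.5867; mean within-ER = 1.91/3 = 0.6367.
Geometric mean = √(0.5867 × 0.6367) = 0.6112.
HTMT = 0.5500 / 0.6112 = 0.90.

0.90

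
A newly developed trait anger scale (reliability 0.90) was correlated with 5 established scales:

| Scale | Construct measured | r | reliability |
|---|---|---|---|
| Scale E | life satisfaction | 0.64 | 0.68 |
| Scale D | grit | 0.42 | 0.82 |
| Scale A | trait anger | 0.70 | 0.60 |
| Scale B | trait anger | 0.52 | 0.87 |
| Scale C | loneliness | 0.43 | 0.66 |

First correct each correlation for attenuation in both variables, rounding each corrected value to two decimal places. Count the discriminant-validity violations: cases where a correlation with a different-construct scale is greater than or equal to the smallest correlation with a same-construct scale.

1

Disattenuated r (r / √(r_scale · r_new)):
  Scale E (disc): 0.64 / √(0.68·0.90) = 0.82
  Scale D (disc): 0.42 / √(0.82·0.90) = 0.49
  Scale A (conv): 0.70 / √(0.60·0.90) = 0.95
  Scale B (conv): 0.52 / √(0.87·0.90) = 0.59
  Scale C (disc): 0.43 / √(0.66·0.90) = 0.56
Smallest convergent = 0.59. Discriminant values: 0.82, 0.49, 0.56; count ≥ 0.59 → 1.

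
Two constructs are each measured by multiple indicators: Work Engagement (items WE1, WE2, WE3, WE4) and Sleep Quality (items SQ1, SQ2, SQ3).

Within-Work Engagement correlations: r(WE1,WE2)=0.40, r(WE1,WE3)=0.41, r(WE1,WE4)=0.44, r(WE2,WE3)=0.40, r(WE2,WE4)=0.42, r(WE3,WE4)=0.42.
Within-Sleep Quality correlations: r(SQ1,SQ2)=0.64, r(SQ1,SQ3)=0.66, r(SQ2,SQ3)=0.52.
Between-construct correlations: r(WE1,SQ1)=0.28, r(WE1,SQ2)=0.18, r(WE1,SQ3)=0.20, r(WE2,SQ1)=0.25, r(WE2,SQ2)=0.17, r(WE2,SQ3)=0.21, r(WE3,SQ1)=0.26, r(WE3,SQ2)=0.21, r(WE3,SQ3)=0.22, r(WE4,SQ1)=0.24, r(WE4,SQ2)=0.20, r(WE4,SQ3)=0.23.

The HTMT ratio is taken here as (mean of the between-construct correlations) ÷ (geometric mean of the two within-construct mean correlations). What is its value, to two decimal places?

Mean heterotrait r = 2.65/12 = 0.2208.
Mean within-WE = 2.49/6 = 0.4150; mean within-SQ = 1.82/3 = 0.6067.
Geometric mean = √(0.4150 × 0.6067) = 0.5018.
HTMT = 0.2208 / 0.5018 = 0.44.

0.44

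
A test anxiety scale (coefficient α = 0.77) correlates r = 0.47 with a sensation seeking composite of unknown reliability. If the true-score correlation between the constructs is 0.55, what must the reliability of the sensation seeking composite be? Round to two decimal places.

r_true = r_obs / √(r_xx · r_yy) ⇒ 0.55 = 0.47 / √(0.77 · r_yy).
√(0.77 · r_yy) = 0.47 / 0.55 = 0.8545; 0.77 · r_yy = 0.7302; r_yy = 0.7302 / 0.77 ≈ 0.95.

0.95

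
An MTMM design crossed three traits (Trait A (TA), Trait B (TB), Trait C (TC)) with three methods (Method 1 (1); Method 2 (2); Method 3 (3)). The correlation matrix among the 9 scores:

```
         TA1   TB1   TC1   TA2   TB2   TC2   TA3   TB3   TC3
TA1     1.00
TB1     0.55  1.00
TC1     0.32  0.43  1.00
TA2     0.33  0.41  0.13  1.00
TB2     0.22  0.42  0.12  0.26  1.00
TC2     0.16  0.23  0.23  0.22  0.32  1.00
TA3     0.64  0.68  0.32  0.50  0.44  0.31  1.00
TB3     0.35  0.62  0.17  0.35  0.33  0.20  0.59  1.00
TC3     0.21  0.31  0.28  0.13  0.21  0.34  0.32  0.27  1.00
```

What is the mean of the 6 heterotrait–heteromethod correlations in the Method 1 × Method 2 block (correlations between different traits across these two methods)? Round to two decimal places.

0.21

HTHM values (method 1 × method 2): 0.22, 0.16, 0.41, 0.23, 0.13, 0.12; mean = 1.27/6 = 0.21.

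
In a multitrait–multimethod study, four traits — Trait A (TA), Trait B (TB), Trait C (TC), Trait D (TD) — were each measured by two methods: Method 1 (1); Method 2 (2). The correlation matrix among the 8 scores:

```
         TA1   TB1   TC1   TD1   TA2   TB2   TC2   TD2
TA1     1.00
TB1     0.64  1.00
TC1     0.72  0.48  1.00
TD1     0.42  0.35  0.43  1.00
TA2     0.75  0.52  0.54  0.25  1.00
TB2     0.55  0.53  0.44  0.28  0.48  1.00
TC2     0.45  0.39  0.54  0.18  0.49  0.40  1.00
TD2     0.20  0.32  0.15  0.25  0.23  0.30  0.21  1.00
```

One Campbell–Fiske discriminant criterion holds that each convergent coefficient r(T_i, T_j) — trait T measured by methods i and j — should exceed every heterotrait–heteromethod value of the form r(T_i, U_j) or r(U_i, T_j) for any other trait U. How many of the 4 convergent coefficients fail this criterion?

Each convergent coefficient versus the relevant comparison correlations:
TA (methods 1·2): 0.75 vs {0.55, 0.52, 0.45, 0.54, 0.20, 0.25} → pass.
TB (methods 1·2): 0.53 vs {0.52, 0.55, 0.39, 0.44, 0.32, 0.28} → fail.
TC (methods 1·2): 0.54 vs {0.54, 0.45, 0.44, 0.39, 0.15, 0.18} → fail.
TD (methods 1·2): 0.25 vs {0.25, 0.20, 0.28, 0.32, 0.18, 0.15} → fail.
3 of 4 fail.

3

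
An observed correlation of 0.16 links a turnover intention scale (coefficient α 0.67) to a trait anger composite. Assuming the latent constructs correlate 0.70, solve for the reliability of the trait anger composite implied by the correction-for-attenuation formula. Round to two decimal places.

r_true = r_obs / √(r_xx · r_yy) ⇒ 0.70 = 0.16 / √(0.67 · r_yy).
√(0.67 · r_yy) = 0.16 / 0.70 = 0.2286; 0.67 · r_yy = 0.0523; r_yy = 0.0523 / 0.67 ≈ 0.08.

0.08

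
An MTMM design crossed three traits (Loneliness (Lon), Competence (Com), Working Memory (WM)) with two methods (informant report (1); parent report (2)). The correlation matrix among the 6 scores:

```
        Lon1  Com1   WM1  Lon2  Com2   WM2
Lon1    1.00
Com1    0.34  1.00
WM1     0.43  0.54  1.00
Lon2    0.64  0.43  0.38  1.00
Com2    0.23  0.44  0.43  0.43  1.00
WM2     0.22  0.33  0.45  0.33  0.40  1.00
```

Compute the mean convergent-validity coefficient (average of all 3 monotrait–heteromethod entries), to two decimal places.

0.51

Convergent values: 0.64, 0.44, 0.45; mean = 1.53/3 = 0.51.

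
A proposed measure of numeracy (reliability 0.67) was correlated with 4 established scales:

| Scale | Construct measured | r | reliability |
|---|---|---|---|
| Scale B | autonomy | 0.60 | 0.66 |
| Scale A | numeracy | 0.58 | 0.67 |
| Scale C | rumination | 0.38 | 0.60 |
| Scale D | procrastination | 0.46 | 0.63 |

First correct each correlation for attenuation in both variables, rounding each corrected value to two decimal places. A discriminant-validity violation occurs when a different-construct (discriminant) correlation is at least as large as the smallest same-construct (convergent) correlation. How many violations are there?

1

Disattenuated r (r / √(r_scale · r_new)):
  Scale B (disc): 0.60 / √(0.66·0.67) = 0.90
  Scale A (conv): 0.58 / √(0.67·0.67) = 0.87
  Scale C (disc): 0.38 / √(0.60·0.67) = 0.60
  Scale D (disc): 0.46 / √(0.63·0.67) = 0.71
Smallest convergent = 0.87. Discriminant values: 0.90, 0.60, 0.71; count ≥ 0.87 → 1.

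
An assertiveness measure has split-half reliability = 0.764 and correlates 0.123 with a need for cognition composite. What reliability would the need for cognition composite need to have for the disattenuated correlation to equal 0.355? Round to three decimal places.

0.157

r_true = r_obs / √(r_xx · r_yy) ⇒ 0.355 = 0.123 / √(0.764 · r_yy).
√(0.764 · r_yy) = 0.123 / 0.355 = 0.3465; 0.764 · r_yy = 0.1201; r_yy = 0.1201 / 0.764 ≈ 0.157.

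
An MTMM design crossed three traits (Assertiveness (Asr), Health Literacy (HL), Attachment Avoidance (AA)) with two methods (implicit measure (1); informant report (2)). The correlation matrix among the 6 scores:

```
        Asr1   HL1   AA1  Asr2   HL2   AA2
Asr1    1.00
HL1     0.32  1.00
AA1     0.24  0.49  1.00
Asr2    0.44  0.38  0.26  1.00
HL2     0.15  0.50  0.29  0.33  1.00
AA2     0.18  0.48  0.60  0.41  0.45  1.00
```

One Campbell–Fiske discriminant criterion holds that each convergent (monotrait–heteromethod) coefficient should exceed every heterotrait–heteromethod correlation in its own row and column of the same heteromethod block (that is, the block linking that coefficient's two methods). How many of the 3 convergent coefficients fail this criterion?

0

Convergent coefficients and their comparison sets:
Asr (methods 1·2): 0.44 vs {0.15, 0.38, 0.18, 0.26} → pass.
HL (methods 1·2): 0.50 vs {0.38, 0.15, 0.48, 0.29} → pass.
AA (methods 1·2): 0.60 vs {0.26, 0.18, 0.29, 0.48} → pass.
0 of 3 fail.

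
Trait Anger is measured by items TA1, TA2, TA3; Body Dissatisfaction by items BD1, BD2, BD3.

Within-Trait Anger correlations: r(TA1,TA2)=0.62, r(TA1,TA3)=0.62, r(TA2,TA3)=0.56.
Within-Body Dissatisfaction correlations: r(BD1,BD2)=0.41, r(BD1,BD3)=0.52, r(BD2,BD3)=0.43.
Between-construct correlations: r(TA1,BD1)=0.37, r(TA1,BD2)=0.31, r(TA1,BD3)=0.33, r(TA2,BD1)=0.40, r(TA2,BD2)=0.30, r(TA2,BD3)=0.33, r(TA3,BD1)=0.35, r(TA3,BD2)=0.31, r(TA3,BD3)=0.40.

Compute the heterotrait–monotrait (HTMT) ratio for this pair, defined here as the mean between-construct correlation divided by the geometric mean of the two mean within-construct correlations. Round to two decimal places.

0.66

Mean heterotrait r = 3.10/9 = 0.3444.
Mean within-TA = 1.80/3 = 0.6000; mean within-BD = 1.36/3 = 0.4533.
Geometric mean = √(0.6000 × 0.4533) = 0.5215.
HTMT = 0.3444 / 0.5215 = 0.66.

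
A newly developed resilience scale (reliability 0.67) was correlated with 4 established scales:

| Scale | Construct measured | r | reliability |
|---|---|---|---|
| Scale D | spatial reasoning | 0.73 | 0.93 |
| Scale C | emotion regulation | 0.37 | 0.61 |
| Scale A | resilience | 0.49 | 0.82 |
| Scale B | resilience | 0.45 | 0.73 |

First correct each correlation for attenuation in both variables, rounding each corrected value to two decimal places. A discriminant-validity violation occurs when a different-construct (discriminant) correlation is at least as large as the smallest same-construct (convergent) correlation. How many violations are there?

Disattenuated r (r / √(r_scale · r_new)):
  Scale D (disc): 0.73 / √(0.93·0.67) = 0.92
  Scale C (disc): 0.37 / √(0.61·0.67) = 0.58
  Scale A (conv): 0.49 / √(0.82·0.67) = 0.66
  Scale B (conv): 0.45 / √(0.73·0.67) = 0.64
Smallest convergent = 0.64. Discriminant values: 0.92, 0.58; count ≥ 0.64 → 1.

1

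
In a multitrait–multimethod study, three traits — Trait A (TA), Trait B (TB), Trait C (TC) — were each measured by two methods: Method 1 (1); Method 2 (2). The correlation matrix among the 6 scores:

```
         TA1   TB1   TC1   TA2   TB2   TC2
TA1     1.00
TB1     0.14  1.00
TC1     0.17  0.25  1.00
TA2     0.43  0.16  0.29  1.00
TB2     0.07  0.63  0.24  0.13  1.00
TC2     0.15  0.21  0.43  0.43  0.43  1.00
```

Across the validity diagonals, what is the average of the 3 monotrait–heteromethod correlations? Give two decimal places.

0.50

Convergent values: 0.43, 0.63, 0.43; mean = 1.49/3 = 0.50.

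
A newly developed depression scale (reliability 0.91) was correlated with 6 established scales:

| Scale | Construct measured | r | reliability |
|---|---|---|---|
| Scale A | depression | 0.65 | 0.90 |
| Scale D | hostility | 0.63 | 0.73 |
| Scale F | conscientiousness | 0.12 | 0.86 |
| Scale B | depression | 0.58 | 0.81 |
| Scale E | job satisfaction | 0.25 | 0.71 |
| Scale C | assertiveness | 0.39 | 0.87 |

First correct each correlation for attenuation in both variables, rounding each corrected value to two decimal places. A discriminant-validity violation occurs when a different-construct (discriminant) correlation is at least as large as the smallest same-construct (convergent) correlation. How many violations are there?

Disattenuated r (r / √(r_scale · r_new)):
  Scale A (conv): 0.65 / √(0.90·0.91) = 0.72
  Scale D (disc): 0.63 / √(0.73·0.91) = 0.77
  Scale F (disc): 0.12 / √(0.86·0.91) = 0.14
  Scale B (conv): 0.58 / √(0.81·0.91) = 0.68
  Scale E (disc): 0.25 / √(0.71·0.91) = 0.31
  Scale C (disc): 0.39 / √(0.87·0.91) = 0.44
Smallest convergent = 0.68. Discriminant values: 0.77, 0.14, 0.31, 0.44; count ≥ 0.68 → 1.

1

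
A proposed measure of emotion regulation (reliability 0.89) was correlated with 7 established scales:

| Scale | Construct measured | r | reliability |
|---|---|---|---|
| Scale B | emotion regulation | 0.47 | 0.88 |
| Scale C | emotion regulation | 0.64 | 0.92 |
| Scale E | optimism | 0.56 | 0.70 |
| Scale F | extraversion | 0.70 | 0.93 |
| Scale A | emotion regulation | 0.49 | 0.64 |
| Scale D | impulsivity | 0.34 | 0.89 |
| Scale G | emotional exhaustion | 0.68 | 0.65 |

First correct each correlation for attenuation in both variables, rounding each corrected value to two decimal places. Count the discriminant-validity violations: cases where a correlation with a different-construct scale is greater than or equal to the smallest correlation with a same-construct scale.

Disattenuated r (r / √(r_scale · r_new)):
  Scale B (conv): 0.47 / √(0.88·0.89) = 0.53
  Scale C (conv): 0.64 / √(0.92·0.89) = 0.71
  Scale E (disc): 0.56 / √(0.70·0.89) = 0.71
  Scale F (disc): 0.70 / √(0.93·0.89) = 0.77
  Scale A (conv): 0.49 / √(0.64·0.89) = 0.65
  Scale D (disc): 0.34 / √(0.89·0.89) = 0.38
  Scale G (disc): 0.68 / √(0.65·0.89) = 0.89
Smallest convergent = 0.53. Discriminant values: 0.71, 0.77, 0.38, 0.89; count ≥ 0.53 → 3.

3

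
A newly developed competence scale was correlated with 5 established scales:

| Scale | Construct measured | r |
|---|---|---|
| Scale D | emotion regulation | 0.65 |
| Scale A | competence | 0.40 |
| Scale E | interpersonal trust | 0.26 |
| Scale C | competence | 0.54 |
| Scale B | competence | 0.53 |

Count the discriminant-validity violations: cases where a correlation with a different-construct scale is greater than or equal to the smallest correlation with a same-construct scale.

Convergent (same construct = competence): Scale A, Scale C, Scale B.
Smallest convergent = 0.40. Discriminant values: 0.65, 0.26; count ≥ 0.40 → 1.

1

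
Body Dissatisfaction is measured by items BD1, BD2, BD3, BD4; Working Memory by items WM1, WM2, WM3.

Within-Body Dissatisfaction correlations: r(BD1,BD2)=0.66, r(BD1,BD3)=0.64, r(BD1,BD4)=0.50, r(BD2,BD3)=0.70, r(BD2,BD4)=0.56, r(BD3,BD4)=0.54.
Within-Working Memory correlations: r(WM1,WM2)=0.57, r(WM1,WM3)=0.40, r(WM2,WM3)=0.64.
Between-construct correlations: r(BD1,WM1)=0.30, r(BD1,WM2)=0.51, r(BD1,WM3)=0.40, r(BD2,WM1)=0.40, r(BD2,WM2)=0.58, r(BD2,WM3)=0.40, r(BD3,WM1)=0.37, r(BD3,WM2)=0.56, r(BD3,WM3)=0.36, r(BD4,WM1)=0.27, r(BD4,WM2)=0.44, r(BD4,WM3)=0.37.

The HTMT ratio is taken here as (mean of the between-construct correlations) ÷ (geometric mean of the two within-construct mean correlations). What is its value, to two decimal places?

0.73

Between-construct mean = 4.96/12 = 0.4133.
Mean within-BD = 3.60/6 = 0.6000; mean within-WM = 1.61/3 = 0.5367.
Geometric mean = √(0.6000 × 0.5367) = 0.5675.
HTMT = 0.4133 / 0.5675 = 0.73.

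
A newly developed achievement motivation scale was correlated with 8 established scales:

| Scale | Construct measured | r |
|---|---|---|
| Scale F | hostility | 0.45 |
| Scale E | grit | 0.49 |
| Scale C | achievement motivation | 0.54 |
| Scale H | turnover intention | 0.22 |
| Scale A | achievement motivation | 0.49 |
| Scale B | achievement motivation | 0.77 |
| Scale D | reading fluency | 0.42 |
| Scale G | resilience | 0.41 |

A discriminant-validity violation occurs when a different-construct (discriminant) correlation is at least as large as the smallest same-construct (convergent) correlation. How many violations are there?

1

Convergent (same construct = achievement motivation): Scale C, Scale A, Scale B.
Smallest convergent = 0.49. Discriminant values: 0.45, 0.49, 0.22, 0.42, 0.41; count ≥ 0.49 → 1.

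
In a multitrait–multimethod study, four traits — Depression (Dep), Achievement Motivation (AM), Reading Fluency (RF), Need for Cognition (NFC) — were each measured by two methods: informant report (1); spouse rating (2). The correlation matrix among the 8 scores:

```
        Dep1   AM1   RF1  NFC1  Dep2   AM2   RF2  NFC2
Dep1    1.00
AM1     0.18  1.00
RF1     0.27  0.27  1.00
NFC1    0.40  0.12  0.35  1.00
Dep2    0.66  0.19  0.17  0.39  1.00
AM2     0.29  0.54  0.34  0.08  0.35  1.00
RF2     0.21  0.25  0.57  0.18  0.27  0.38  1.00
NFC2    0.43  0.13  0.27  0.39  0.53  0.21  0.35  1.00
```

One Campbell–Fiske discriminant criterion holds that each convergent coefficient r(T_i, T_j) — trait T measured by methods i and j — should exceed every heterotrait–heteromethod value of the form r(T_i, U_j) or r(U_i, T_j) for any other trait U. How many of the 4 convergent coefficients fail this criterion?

1

Convergent coefficients and their comparison sets:
Dep (methods 1·2): 0.66 vs {0.29, 0.19, 0.21, 0.17, 0.43, 0.39} → pass.
AM (methods 1·2): 0.54 vs {0.19, 0.29, 0.25, 0.34, 0.13, 0.08} → pass.
RF (methods 1·2): 0.57 vs {0.17, 0.21, 0.34, 0.25, 0.27, 0.18} → pass.
NFC (methods 1·2): 0.39 vs {0.39, 0.43, 0.08, 0.13, 0.18, 0.27} → fail.
1 of 4 fail.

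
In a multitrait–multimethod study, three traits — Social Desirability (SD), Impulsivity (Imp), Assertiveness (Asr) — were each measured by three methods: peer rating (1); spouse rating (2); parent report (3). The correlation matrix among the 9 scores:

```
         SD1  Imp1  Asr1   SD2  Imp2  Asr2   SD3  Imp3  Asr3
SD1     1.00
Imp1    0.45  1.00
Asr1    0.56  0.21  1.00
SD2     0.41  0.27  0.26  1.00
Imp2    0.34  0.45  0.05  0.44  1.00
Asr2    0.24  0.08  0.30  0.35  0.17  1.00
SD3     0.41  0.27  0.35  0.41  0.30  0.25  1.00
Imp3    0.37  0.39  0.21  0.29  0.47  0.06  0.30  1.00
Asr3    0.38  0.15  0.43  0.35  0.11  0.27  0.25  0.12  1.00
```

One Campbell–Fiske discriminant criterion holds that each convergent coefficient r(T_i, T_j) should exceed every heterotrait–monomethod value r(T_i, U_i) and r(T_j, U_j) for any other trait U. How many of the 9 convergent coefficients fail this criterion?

8

Checking each validity diagonal entry against its comparison values:
SD (methods 1·2): 0.41 vs {0.45, 0.44, 0.56, 0.35} → fail.
SD (methods 1·3): 0.41 vs {0.45, 0.30, 0.56, 0.25} → fail.
SD (methods 2·3): 0.41 vs {0.44, 0.30, 0.35, 0.25} → fail.
Imp (methods 1·2): 0.45 vs {0.45, 0.44, 0.21, 0.17} → fail.
Imp (methods 1·3): 0.39 vs {0.45, 0.30, 0.21, 0.12} → fail.
Imp (methods 2·3): 0.47 vs {0.44, 0.30, 0.17, 0.12} → pass.
Asr (methods 1·2): 0.30 vs {0.56, 0.35, 0.21, 0.17} → fail.
Asr (methods 1·3): 0.43 vs {0.56, 0.25, 0.21, 0.12} → fail.
Asr (methods 2·3): 0.27 vs {0.35, 0.25, 0.17, 0.12} → fail.
8 of 9 fail.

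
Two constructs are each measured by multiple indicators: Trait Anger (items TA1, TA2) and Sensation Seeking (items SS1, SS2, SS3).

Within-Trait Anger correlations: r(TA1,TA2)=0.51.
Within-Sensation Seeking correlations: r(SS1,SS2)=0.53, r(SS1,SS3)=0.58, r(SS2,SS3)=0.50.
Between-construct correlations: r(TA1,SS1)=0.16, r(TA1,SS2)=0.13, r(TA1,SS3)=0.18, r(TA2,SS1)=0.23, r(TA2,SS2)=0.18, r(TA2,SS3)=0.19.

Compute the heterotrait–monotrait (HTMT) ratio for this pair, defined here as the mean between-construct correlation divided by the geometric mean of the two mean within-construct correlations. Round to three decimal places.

0.341

Between-construct mean = 1.07/6 = 0.1783.
Mean within-TA = 0.51/1 = 0.5100; mean within-SS = 1.61/3 = 0.5367.
Geometric mean = √(0.5100 × 0.5367) = 0.5232.
HTMT = 0.1783 / 0.5232 = 0.341.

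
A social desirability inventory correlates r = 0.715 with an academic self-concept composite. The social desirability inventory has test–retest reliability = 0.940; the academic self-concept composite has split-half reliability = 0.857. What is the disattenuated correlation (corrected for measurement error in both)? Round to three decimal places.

r_true = r_obs / √(r_xx · r_yy) = 0.715 / √(0.940 × 0.857) = 0.715 / √0.805580 = 0.715 / 0.8975 ≈ 0.797.

0.797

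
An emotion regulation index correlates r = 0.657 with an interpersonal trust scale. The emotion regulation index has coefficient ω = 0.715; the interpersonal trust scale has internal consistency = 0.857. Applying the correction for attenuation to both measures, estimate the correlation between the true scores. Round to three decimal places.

r_true = r_obs / √(r_xx · r_yy) = 0.657 / √(0.715 × 0.857) = 0.657 / √0.612755 = 0.657 / 0.7828 ≈ 0.839.

0.839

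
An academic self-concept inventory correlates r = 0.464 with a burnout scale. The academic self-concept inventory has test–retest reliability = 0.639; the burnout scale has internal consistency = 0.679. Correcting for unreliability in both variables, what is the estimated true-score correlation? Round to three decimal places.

0.704

r_true = r_obs / √(r_xx · r_yy) = 0.464 / √(0.639 × 0.679) = 0.464 / √0.433881 = 0.464 / 0.6587 ≈ 0.704.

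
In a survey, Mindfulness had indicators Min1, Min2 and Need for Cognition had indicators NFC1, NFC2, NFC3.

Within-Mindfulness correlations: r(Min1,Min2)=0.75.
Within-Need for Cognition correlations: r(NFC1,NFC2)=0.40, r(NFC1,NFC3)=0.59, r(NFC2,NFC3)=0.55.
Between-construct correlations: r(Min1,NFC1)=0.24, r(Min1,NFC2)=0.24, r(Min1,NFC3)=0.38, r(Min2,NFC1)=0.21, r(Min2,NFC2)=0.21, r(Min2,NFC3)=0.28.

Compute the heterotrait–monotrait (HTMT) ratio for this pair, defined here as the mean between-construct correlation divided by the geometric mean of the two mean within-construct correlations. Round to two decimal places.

Mean heterotrait r = 1.56/6 = 0.2600.
Mean within-Min = 0.75/1 = 0.7500; mean within-NFC = 1.54/3 = 0.5133.
Geometric mean = √(0.7500 × 0.5133) = 0.6205.
HTMT = 0.2600 / 0.6205 = 0.42.

0.42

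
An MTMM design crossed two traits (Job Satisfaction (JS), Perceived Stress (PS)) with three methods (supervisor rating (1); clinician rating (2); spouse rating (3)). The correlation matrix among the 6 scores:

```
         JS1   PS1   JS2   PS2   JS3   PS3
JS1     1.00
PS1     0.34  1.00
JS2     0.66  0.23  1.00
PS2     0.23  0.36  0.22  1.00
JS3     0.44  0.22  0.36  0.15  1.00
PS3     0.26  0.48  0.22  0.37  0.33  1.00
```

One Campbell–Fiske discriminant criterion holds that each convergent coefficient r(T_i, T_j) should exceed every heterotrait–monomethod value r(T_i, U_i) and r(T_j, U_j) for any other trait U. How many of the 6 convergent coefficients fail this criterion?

Each convergent coefficient versus the relevant comparison correlations:
JS (methods 1·2): 0.66 vs {0.34, 0.22} → pass.
JS (methods 1·3): 0.44 vs {0.34, 0.33} → pass.
JS (methods 2·3): 0.36 vs {0.22, 0.33} → pass.
PS (methods 1·2): 0.36 vs {0.34, 0.22} → pass.
PS (methods 1·3): 0.48 vs {0.34, 0.33} → pass.
PS (methods 2·3): 0.37 vs {0.22, 0.33} → pass.
0 of 6 fail.

0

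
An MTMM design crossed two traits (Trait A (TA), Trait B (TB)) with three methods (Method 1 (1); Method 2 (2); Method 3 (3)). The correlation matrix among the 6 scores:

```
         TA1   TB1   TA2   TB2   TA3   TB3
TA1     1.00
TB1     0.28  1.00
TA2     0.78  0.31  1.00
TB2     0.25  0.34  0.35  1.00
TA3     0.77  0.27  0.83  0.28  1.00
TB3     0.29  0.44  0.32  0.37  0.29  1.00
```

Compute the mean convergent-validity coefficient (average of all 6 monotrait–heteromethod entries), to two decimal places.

0.59

Convergent values: 0.78, 0.77, 0.83, 0.34, 0.44, 0.37; mean = 3.53/6 = 0.59.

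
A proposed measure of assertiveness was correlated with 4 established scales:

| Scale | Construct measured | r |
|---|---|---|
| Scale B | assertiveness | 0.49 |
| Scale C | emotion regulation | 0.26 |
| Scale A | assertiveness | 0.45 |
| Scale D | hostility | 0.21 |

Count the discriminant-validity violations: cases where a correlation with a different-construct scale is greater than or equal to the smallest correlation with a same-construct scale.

Convergent (same construct = assertiveness): Scale B, Scale A.
Smallest convergent = 0.45. Discriminant values: 0.26, 0.21; count ≥ 0.45 → 0.

0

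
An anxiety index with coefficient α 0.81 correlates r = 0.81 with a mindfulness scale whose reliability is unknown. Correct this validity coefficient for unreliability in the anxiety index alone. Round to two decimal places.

Single correction: r_c = r_obs / √r_xx = 0.81 / √0.81 = 0.81 / 0.9000 ≈ 0.90.

0.90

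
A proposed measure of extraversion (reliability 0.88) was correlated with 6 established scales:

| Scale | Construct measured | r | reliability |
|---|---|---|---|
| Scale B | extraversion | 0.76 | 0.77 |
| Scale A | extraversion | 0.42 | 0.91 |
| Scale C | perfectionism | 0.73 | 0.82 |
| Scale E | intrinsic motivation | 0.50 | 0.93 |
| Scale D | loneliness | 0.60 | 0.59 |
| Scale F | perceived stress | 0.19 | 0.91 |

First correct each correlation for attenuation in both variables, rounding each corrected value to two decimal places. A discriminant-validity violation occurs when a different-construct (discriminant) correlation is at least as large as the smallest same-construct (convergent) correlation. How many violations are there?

3

Disattenuated r (r / √(r_scale · r_new)):
  Scale B (conv): 0.76 / √(0.77·0.88) = 0.92
  Scale A (conv): 0.42 / √(0.91·0.88) = 0.47
  Scale C (disc): 0.73 / √(0.82·0.88) = 0.86
  Scale E (disc): 0.50 / √(0.93·0.88) = 0.55
  Scale D (disc): 0.60 / √(0.59·0.88) = 0.83
  Scale F (disc): 0.19 / √(0.91·0.88) = 0.21
Smallest convergent = 0.47. Discriminant values: 0.86, 0.55, 0.83, 0.21; count ≥ 0.47 → 3.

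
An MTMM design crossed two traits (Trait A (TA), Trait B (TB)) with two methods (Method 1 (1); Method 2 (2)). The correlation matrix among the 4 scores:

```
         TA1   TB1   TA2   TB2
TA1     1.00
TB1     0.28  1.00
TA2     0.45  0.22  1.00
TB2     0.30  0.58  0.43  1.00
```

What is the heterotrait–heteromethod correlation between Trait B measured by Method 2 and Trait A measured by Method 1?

Different traits and methods: r(TB2, TA1) = 0.30.

0.30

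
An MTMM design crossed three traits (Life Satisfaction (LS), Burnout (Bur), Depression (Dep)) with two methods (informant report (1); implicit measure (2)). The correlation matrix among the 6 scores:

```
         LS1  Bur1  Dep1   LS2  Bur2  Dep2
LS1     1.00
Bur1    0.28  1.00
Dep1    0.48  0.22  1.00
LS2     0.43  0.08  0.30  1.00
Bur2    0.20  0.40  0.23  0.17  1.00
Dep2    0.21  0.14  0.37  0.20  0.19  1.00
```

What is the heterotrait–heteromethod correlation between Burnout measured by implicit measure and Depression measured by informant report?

Different traits and methods: r(Bur2, Dep1) = 0.23.

0.23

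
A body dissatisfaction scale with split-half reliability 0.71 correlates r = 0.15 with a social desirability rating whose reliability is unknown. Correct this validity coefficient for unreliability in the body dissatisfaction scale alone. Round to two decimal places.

0.18

Single correction: r_c = r_obs / √r_xx = 0.15 / √0.71 = 0.15 / 0.8426 ≈ 0.18.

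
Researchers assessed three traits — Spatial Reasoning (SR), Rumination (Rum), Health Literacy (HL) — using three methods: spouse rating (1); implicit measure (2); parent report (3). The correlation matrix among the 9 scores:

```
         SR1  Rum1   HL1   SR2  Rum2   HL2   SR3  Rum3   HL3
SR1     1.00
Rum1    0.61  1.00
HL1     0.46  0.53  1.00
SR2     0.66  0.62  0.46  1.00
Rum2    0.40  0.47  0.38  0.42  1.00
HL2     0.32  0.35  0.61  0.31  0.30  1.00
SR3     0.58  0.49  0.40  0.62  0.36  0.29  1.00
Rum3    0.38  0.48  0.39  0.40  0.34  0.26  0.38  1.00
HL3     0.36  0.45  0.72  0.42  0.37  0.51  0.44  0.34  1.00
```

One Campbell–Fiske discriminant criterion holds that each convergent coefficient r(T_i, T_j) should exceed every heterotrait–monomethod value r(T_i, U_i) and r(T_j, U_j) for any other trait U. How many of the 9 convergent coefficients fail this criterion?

Each convergent coefficient versus the relevant comparison correlations:
SR (methods 1·2): 0.66 vs {0.61, 0.42, 0.46, 0.31} → pass.
SR (methods 1·3): 0.58 vs {0.61, 0.38, 0.46, 0.44} → fail.
SR (methods 2·3): 0.62 vs {0.42, 0.38, 0.31, 0.44} → pass.
Rum (methods 1·2): 0.47 vs {0.61, 0.42, 0.53, 0.30} → fail.
Rum (methods 1·3): 0.48 vs {0.61, 0.38, 0.53, 0.34} → fail.
Rum (methods 2·3): 0.34 vs {0.42, 0.38, 0.30, 0.34} → fail.
HL (methods 1·2): 0.61 vs {0.46, 0.31, 0.53, 0.30} → pass.
HL (methods 1·3): 0.72 vs {0.46, 0.44, 0.53, 0.34} → pass.
HL (methods 2·3): 0.51 vs {0.31, 0.44, 0.30, 0.34} → pass.
4 of 9 fail.

4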